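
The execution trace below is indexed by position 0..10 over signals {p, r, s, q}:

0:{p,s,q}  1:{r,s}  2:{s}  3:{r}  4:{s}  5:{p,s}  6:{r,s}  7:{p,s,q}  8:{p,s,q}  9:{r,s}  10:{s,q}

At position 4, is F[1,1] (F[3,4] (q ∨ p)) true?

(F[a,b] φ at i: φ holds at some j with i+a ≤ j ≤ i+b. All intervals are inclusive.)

True

Check F[3,4] (q ∨ p) at each j in [5,5]:
  j=5: holds (witness at 8)
Found at j=5 → formula holds.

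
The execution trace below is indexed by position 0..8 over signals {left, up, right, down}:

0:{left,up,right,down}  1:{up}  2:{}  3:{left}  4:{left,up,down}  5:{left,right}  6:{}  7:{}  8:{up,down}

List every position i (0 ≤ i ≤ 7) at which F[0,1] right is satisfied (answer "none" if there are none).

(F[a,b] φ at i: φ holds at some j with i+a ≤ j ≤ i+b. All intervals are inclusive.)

0, 4, 5

Evaluate at each i in [0,7]:
  i=0: ✓ (witness j=0)
  i=1: ✗ (none in [1,2])
  i=2: ✗ (none in [2,3])
  i=3: ✗ (none in [3,4])
  i=4: ✓ (witness j=5)
  i=5: ✓ (witness j=5)
  i=6: ✗ (none in [6,7])
  i=7: ✗ (none in [7,8])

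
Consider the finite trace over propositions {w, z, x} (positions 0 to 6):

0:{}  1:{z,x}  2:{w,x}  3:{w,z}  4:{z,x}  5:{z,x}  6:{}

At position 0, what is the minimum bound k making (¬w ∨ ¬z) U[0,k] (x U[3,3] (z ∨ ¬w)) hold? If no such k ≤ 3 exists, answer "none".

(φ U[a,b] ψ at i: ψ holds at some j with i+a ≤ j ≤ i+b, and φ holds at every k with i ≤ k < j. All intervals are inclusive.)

Need earliest j ≥ 0 with (x U[3,3] (z ∨ ¬w)), and (¬w ∨ ¬z) at every k in [0,j-1].
  j=0: rhs fails.
  j=1: rhs fails.
  j=2: rhs fails.
  j=3: rhs fails.
No witness within the range → none.

none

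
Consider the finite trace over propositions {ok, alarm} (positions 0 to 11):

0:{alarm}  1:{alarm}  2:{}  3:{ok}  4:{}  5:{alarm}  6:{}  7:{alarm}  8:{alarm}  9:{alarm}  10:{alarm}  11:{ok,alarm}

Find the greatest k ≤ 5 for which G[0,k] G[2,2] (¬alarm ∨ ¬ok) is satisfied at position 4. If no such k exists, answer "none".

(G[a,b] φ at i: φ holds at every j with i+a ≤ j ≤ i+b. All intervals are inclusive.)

G[2,2] (¬alarm ∨ ¬ok) must hold from j=4 onward; find where it first fails.
  j=4: holds
  j=5: holds
  j=6: holds
  j=7: holds
  j=8: holds
  j=9: fails
Holds on [4,8], so largest k = 4.

4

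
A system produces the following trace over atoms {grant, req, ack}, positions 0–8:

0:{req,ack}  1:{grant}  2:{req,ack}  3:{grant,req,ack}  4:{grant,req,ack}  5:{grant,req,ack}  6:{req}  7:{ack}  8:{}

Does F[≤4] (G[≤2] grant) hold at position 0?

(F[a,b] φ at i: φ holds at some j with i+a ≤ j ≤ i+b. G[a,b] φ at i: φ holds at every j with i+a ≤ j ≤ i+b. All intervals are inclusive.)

Check G[≤2] grant at each j in [0,4]:
  j=0: fails at 0
  j=1: fails at 2
  j=2: fails at 2
  j=3: holds on [3,5]
  j=4: fails at 6
Found at j=3 → formula holds.

Holds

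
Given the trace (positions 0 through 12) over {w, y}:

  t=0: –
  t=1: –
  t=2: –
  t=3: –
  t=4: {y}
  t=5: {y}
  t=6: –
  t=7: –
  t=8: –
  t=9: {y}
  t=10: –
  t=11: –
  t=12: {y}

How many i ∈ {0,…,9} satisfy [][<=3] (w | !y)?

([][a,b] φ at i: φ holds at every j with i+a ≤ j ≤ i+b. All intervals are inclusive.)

1

Evaluate at each i in [0,9]:
  i=0: ✓ (all of [0,3])
  i=1: ✗ (fails at j=4)
  i=2: ✗ (fails at j=4)
  i=3: ✗ (fails at j=4)
  i=4: ✗ (fails at j=4)
  i=5: ✗ (fails at j=5)
  i=6: ✗ (fails at j=9)
  i=7: ✗ (fails at j=9)
  i=8: ✗ (fails at j=9)
  i=9: ✗ (fails at j=9)
Positions where it holds: {0} → 1.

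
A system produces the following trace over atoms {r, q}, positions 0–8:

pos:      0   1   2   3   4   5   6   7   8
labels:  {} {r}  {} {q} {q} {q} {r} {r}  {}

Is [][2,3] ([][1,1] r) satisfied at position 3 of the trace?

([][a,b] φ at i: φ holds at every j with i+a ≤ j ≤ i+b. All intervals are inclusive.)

Check [][1,1] r at every j in [5,6]:
  j=5: holds on [6,6]
  j=6: holds on [7,7]
All positions satisfy it → formula holds.

Holds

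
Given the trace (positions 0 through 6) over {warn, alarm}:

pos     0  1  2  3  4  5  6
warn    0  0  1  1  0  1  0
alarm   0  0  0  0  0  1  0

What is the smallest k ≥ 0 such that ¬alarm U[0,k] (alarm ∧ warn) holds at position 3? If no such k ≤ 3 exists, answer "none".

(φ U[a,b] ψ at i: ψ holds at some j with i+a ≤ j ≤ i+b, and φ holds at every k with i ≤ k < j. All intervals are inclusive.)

2

Need earliest j ≥ 3 with (alarm ∧ warn), and ¬alarm at every k in [3,j-1].
  j=3: rhs fails.
  j=4: rhs fails.
  j=5: rhs holds; lhs holds on [3,4]. k = 2.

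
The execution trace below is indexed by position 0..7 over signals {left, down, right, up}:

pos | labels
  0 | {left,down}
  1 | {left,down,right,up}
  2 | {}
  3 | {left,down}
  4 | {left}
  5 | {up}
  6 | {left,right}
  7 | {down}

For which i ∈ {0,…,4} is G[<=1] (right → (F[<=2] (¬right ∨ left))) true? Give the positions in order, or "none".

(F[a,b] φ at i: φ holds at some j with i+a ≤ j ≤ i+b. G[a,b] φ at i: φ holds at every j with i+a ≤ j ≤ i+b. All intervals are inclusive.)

0, 1, 2, 3, 4

Evaluate at each i in [0,4]:
  i=0: ✓ (all of [0,1])
  i=1: ✓ (all of [1,2])
  i=2: ✓ (all of [2,3])
  i=3: ✓ (all of [3,4])
  i=4: ✓ (all of [4,5])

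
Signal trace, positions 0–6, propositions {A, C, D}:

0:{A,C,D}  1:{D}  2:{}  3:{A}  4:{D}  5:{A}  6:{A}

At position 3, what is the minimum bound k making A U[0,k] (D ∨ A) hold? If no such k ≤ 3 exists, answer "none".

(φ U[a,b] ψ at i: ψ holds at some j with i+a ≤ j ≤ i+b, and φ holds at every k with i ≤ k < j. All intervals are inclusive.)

0

Need earliest j ≥ 3 with (D ∨ A), and A at every k in [3,j-1].
  j=3: rhs holds (empty prefix). k = 0.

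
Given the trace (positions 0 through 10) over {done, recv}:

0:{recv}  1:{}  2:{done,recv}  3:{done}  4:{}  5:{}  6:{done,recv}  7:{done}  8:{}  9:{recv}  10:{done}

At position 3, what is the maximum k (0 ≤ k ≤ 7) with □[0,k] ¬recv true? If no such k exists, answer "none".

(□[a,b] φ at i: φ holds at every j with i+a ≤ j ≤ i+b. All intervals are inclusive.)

2

¬recv must hold from j=3 onward; find where it first fails.
  j=3: holds
  j=4: holds
  j=5: holds
  j=6: fails
Holds on [3,5], so largest k = 2.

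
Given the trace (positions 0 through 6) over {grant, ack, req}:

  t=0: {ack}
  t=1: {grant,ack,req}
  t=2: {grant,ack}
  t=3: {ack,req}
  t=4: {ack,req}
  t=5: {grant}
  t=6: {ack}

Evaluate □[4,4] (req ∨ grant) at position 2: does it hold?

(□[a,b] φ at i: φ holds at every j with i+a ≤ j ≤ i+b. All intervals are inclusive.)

Does not hold

Check (req ∨ grant) at every j in [6,6]:
  j=6: false
Fails at j=6 → formula fails.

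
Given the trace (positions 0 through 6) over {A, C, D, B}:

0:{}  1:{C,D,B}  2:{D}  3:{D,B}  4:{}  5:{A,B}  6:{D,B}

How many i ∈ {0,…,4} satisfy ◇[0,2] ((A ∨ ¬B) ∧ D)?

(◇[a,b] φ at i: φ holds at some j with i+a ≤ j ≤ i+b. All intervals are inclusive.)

Evaluate at each i in [0,4]:
  i=0: ✓ (witness j=2)
  i=1: ✓ (witness j=2)
  i=2: ✓ (witness j=2)
  i=3: ✗ (none in [3,5])
  i=4: ✗ (none in [4,6])
Positions where it holds: {0, 1, 2} → 3.

3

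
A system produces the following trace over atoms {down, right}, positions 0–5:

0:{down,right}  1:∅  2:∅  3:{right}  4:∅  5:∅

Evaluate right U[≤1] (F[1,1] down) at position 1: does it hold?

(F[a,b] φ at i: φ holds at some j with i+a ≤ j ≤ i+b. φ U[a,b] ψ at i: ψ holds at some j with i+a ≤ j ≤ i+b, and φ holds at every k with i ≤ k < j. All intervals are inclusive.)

Need some j in [1,2] with F[1,1] down, and right at every k in [1,j-1].
  j=1: F[1,1] down — fails (none in [2,2]).
  j=2: F[1,1] down — fails (none in [3,3]).
No j in the window works → until fails.

False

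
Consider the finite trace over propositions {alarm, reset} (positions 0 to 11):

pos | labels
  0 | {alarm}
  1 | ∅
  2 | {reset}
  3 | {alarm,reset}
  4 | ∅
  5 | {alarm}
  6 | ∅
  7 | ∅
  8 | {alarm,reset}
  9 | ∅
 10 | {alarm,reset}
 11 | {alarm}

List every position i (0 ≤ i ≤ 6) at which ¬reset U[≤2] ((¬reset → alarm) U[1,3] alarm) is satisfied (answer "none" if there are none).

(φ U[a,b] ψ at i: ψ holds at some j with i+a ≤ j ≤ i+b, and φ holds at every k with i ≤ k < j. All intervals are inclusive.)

Evaluate at each i in [0,6]:
  i=0: ✓ (rhs at j=2; lhs holds on [0,1])
  i=1: ✓ (rhs at j=2; lhs holds on [1,1])
  i=2: ✓ (rhs at j=2)
  i=3: ✗ (no rhs in [3,5])
  i=4: ✗ (no rhs in [4,6])
  i=5: ✗ (no rhs in [5,7])
  i=6: ✗ (no rhs in [6,8])

0, 1, 2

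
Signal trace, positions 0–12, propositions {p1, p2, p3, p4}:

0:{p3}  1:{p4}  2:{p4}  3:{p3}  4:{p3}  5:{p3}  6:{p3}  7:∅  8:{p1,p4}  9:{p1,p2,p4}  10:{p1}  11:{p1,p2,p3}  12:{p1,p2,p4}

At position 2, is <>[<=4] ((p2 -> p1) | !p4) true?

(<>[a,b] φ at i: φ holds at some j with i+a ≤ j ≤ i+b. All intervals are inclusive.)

Check ((p2 -> p1) | !p4) at each j in [2,6]:
  j=2: true
  j=3: true
  j=4: true
  j=5: true
  j=6: true
Found at j=2 → formula holds.

True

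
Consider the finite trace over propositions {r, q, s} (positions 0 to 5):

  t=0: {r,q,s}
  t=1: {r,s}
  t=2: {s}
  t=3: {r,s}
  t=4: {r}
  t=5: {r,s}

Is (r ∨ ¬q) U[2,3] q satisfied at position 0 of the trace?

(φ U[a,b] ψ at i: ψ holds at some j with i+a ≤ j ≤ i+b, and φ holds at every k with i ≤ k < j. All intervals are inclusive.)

False

Need some j in [2,3] with q, and (r ∨ ¬q) at every k in [0,j-1].
  j=2: q false.
  j=3: q false.
No j in the window works → until fails.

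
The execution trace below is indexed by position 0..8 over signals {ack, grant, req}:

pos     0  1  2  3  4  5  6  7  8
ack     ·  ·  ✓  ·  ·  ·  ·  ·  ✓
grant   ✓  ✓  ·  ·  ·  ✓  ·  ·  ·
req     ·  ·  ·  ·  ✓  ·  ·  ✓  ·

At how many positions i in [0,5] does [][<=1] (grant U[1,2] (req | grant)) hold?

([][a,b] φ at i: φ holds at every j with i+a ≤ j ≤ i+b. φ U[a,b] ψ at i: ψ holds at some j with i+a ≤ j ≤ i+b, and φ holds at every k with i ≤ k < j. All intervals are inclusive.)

0

Evaluate at each i in [0,5]:
  i=0: ✗ (fails at j=1)
  i=1: ✗ (fails at j=1)
  i=2: ✗ (fails at j=2)
  i=3: ✗ (fails at j=3)
  i=4: ✗ (fails at j=4)
  i=5: ✗ (fails at j=5)
Positions where it holds: {} → 0.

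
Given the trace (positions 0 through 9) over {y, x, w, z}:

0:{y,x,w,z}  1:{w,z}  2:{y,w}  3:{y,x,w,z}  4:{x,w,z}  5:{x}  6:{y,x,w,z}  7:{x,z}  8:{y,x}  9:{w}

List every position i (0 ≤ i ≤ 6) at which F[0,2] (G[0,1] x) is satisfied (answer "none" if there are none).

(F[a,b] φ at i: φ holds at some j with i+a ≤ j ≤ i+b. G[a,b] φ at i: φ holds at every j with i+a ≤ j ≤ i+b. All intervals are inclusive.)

Evaluate at each i in [0,6]:
  i=0: ✗ (none in [0,2])
  i=1: ✓ (witness j=3)
  i=2: ✓ (witness j=3)
  i=3: ✓ (witness j=3)
  i=4: ✓ (witness j=4)
  i=5: ✓ (witness j=5)
  i=6: ✓ (witness j=6)

1, 2, 3, 4, 5, 6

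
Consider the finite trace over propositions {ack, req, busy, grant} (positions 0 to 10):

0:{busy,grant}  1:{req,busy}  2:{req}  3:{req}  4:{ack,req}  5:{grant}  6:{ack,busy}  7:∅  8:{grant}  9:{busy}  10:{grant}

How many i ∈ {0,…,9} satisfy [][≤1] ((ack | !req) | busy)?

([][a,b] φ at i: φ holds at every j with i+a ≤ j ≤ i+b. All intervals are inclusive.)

Evaluate at each i in [0,9]:
  i=0: ✓ (all of [0,1])
  i=1: ✗ (fails at j=2)
  i=2: ✗ (fails at j=2)
  i=3: ✗ (fails at j=3)
  i=4: ✓ (all of [4,5])
  i=5: ✓ (all of [5,6])
  i=6: ✓ (all of [6,7])
  i=7: ✓ (all of [7,8])
  i=8: ✓ (all of [8,9])
  i=9: ✓ (all of [9,10])
Positions where it holds: {0, 4, 5, 6, 7, 8, 9} → 7.

7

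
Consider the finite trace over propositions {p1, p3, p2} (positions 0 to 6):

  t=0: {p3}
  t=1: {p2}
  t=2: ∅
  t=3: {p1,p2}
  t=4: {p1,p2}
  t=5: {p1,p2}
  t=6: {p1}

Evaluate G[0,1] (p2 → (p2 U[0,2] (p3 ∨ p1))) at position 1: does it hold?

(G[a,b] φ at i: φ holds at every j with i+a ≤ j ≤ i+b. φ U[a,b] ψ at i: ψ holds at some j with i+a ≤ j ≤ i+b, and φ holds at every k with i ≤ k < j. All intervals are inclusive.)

False

Check (p2 → (p2 U[0,2] (p3 ∨ p1))) at every j in [1,2]:
  j=1: antecedent true; consequent fails → ✗
  j=2: antecedent false → ✓
Fails at j=1 → formula fails.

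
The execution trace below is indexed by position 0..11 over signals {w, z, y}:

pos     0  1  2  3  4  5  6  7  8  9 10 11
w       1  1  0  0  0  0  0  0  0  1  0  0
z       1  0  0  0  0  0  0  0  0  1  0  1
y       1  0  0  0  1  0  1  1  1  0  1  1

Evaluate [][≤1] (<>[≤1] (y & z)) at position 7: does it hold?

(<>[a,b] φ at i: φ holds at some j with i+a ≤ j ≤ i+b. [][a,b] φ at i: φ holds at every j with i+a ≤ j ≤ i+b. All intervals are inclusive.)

Check <>[≤1] (y & z) at every j in [7,8]:
  j=7: fails (none in [7,8])
  j=8: fails (none in [8,9])
Fails at j=7 → formula fails.

Does not hold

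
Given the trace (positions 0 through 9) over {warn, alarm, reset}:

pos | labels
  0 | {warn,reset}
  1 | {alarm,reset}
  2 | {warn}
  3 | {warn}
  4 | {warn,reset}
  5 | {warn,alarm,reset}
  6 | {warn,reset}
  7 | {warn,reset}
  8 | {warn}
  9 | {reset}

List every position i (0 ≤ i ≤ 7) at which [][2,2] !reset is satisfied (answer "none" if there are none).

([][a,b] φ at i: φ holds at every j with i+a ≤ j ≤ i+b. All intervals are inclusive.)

0, 1, 6

Evaluate at each i in [0,7]:
  i=0: ✓ (all of [2,2])
  i=1: ✓ (all of [3,3])
  i=2: ✗ (fails at j=4)
  i=3: ✗ (fails at j=5)
  i=4: ✗ (fails at j=6)
  i=5: ✗ (fails at j=7)
  i=6: ✓ (all of [8,8])
  i=7: ✗ (fails at j=9)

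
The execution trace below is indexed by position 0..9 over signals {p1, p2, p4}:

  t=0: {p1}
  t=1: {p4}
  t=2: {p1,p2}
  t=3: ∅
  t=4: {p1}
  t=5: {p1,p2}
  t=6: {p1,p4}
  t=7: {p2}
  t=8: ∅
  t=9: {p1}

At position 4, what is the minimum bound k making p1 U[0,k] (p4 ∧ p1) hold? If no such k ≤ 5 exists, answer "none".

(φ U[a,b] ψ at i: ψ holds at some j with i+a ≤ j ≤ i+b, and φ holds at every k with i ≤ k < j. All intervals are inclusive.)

Need earliest j ≥ 4 with (p4 ∧ p1), and p1 at every k in [4,j-1].
  j=4: rhs fails.
  j=5: rhs fails.
  j=6: rhs holds; lhs holds on [4,5]. k = 2.

2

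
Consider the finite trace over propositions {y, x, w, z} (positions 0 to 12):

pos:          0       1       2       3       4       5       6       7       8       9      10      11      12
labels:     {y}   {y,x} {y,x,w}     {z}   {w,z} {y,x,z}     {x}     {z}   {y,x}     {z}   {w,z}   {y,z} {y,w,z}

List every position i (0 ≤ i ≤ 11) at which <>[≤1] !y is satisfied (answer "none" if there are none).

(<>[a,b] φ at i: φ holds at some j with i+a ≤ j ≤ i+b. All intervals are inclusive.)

2, 3, 4, 5, 6, 7, 8, 9, 10

Evaluate at each i in [0,11]:
  i=0: ✗ (none in [0,1])
  i=1: ✗ (none in [1,2])
  i=2: ✓ (witness j=3)
  i=3: ✓ (witness j=3)
  i=4: ✓ (witness j=4)
  i=5: ✓ (witness j=6)
  i=6: ✓ (witness j=6)
  i=7: ✓ (witness j=7)
  i=8: ✓ (witness j=9)
  i=9: ✓ (witness j=9)
  i=10: ✓ (witness j=10)
  i=11: ✗ (none in [11,12])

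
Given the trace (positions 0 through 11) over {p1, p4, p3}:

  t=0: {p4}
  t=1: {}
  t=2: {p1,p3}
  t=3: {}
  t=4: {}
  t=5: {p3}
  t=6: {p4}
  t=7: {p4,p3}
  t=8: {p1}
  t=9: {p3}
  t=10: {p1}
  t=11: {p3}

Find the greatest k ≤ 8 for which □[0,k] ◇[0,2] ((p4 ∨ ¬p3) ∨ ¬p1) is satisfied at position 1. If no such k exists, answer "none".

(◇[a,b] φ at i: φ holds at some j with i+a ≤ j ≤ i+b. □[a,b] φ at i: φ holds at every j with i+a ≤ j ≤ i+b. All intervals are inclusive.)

8

◇[0,2] ((p4 ∨ ¬p3) ∨ ¬p1) must hold from j=1 onward; find where it first fails.
  j=1: holds
  j=2: holds
  j=3: holds
  j=4: holds
  j=5: holds
  j=6: holds
  j=7: holds
  j=8: holds
  j=9: holds
Holds through j=9; largest k = 8.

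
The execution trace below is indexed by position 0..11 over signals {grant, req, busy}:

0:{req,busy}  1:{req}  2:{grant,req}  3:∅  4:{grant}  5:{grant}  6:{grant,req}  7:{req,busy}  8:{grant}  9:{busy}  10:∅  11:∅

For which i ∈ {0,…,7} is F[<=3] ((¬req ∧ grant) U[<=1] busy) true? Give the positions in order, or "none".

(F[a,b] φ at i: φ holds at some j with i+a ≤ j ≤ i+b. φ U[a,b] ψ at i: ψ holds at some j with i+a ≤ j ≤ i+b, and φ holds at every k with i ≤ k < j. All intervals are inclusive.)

Evaluate at each i in [0,7]:
  i=0: ✓ (witness j=0)
  i=1: ✗ (none in [1,4])
  i=2: ✗ (none in [2,5])
  i=3: ✗ (none in [3,6])
  i=4: ✓ (witness j=7)
  i=5: ✓ (witness j=7)
  i=6: ✓ (witness j=7)
  i=7: ✓ (witness j=7)

0, 4, 5, 6, 7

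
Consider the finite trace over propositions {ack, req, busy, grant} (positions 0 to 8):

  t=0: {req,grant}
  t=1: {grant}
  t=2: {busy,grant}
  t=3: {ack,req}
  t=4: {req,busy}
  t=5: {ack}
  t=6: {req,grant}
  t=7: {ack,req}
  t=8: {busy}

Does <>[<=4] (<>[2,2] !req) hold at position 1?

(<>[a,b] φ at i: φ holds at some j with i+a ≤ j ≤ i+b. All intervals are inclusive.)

Holds

Check <>[2,2] !req at each j in [1,5]:
  j=1: fails (none in [3,3])
  j=2: fails (none in [4,4])
  j=3: holds (witness at 5)
  j=4: fails (none in [6,6])
  j=5: fails (none in [7,7])
Found at j=3 → formula holds.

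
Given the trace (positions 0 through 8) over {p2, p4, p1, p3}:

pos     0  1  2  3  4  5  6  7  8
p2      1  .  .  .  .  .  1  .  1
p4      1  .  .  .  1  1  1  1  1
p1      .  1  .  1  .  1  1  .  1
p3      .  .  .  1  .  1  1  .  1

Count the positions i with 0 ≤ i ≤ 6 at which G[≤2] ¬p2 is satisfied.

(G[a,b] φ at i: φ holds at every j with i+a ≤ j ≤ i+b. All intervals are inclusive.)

Evaluate at each i in [0,6]:
  i=0: ✗ (fails at j=0)
  i=1: ✓ (all of [1,3])
  i=2: ✓ (all of [2,4])
  i=3: ✓ (all of [3,5])
  i=4: ✗ (fails at j=6)
  i=5: ✗ (fails at j=6)
  i=6: ✗ (fails at j=6)
Positions where it holds: {1, 2, 3} → 3.

3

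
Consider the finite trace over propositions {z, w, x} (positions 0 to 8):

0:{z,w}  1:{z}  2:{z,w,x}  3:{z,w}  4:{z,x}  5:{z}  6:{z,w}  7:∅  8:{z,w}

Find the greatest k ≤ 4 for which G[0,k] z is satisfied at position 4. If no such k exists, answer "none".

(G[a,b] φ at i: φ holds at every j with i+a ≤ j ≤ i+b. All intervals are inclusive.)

z must hold from j=4 onward; find where it first fails.
  j=4: holds
  j=5: holds
  j=6: holds
  j=7: fails
Holds on [4,6], so largest k = 2.

2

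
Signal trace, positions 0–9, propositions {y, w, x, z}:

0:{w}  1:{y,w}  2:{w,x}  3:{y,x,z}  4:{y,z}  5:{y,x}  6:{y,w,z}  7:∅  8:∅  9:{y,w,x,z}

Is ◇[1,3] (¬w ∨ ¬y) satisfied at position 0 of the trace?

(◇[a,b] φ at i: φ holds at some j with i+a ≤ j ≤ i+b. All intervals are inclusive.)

Check (¬w ∨ ¬y) at each j in [1,3]:
  j=1: false
  j=2: true
  j=3: true
Found at j=2 → formula holds.

Holds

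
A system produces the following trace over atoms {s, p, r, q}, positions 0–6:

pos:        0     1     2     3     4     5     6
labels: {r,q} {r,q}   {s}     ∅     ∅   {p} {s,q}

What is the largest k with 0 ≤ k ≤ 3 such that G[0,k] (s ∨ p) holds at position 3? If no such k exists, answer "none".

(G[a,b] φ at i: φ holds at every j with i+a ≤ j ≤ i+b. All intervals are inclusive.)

(s ∨ p) must hold from j=3 onward; find where it first fails.
  j=3: fails → no k works.

none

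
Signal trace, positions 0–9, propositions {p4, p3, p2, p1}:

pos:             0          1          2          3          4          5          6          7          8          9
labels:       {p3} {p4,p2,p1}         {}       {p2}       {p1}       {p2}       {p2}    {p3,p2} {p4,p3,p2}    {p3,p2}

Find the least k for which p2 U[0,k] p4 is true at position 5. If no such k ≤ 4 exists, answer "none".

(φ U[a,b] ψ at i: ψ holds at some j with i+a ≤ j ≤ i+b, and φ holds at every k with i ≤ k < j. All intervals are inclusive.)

Need earliest j ≥ 5 with p4, and p2 at every k in [5,j-1].
  j=5: rhs fails.
  j=6: rhs fails.
  j=7: rhs fails.
  j=8: rhs holds; lhs holds on [5,7]. k = 3.

3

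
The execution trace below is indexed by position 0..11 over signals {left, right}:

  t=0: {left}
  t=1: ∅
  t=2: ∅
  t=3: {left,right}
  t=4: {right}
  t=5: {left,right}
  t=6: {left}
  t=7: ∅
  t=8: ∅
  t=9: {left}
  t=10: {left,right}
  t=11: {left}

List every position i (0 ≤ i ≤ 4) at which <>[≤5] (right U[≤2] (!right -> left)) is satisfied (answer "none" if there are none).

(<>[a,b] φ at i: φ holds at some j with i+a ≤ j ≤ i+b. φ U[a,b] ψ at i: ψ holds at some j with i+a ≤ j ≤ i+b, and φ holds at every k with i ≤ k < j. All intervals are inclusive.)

Evaluate at each i in [0,4]:
  i=0: ✓ (witness j=0)
  i=1: ✓ (witness j=3)
  i=2: ✓ (witness j=3)
  i=3: ✓ (witness j=3)
  i=4: ✓ (witness j=4)

0, 1, 2, 3, 4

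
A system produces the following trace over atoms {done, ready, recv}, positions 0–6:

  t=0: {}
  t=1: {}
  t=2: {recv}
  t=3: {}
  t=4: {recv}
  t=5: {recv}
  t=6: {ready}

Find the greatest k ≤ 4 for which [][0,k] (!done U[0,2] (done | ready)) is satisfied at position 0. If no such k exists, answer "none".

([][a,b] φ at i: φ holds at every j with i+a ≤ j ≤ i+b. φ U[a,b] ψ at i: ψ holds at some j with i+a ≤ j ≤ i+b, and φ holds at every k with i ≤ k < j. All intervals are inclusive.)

none

(!done U[0,2] (done | ready)) must hold from j=0 onward; find where it first fails.
  j=0: fails → no k works.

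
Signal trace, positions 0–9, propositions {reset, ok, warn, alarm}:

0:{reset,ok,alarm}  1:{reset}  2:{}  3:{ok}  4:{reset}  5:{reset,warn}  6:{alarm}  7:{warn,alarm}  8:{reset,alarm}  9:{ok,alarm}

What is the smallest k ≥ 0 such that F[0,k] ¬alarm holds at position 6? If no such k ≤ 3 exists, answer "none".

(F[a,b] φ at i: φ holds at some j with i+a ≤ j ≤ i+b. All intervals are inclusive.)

Scan j = 6,7,… for ¬alarm:
  j=6: fails
  j=7: fails
  j=8: fails
  j=9: fails
No j in [6,9] satisfies it → none.

none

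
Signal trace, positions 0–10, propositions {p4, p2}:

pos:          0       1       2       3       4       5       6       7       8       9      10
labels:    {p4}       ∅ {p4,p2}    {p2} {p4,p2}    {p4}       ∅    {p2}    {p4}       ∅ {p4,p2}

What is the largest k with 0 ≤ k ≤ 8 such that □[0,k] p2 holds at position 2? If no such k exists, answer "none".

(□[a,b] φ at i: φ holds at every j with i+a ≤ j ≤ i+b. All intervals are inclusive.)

p2 must hold from j=2 onward; find where it first fails.
  j=2: holds
  j=3: holds
  j=4: holds
  j=5: fails
Holds on [2,4], so largest k = 2.

2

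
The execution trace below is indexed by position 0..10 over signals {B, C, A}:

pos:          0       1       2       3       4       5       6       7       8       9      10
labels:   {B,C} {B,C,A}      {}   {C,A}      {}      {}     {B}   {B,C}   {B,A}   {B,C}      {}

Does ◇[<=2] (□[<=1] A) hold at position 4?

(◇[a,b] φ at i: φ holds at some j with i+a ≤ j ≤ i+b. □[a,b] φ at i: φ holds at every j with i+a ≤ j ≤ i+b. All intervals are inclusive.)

No

Check □[<=1] A at each j in [4,6]:
  j=4: fails at 4
  j=5: fails at 5
  j=6: fails at 6
No position in the window satisfies it → formula fails.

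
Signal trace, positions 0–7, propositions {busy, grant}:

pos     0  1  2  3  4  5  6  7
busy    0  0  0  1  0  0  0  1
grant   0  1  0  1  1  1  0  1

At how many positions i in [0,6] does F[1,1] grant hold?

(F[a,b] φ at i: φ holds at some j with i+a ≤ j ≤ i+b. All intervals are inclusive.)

5

Evaluate at each i in [0,6]:
  i=0: ✓ (witness j=1)
  i=1: ✗ (none in [2,2])
  i=2: ✓ (witness j=3)
  i=3: ✓ (witness j=4)
  i=4: ✓ (witness j=5)
  i=5: ✗ (none in [6,6])
  i=6: ✓ (witness j=7)
Positions where it holds: {0, 2, 3, 4, 6} → 5.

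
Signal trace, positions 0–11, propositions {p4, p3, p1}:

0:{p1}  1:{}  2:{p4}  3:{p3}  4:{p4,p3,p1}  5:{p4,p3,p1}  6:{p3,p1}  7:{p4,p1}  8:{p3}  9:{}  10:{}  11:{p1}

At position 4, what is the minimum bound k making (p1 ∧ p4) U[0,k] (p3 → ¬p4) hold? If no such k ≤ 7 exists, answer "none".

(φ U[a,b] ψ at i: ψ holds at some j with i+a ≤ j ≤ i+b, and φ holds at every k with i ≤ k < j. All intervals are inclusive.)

Need earliest j ≥ 4 with (p3 → ¬p4), and (p1 ∧ p4) at every k in [4,j-1].
  j=4: rhs fails.
  j=5: rhs fails.
  j=6: rhs holds; lhs holds on [4,5]. k = 2.

2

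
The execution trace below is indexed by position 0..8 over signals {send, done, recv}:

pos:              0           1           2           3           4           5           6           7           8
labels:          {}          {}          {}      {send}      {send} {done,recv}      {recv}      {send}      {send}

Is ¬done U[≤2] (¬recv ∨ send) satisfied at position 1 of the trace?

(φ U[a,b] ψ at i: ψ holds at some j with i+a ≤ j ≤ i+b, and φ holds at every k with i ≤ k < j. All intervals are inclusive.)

Holds

Need some j in [1,3] with (¬recv ∨ send), and ¬done at every k in [1,j-1].
  j=1: (¬recv ∨ send) holds; no prefix to check → satisfied.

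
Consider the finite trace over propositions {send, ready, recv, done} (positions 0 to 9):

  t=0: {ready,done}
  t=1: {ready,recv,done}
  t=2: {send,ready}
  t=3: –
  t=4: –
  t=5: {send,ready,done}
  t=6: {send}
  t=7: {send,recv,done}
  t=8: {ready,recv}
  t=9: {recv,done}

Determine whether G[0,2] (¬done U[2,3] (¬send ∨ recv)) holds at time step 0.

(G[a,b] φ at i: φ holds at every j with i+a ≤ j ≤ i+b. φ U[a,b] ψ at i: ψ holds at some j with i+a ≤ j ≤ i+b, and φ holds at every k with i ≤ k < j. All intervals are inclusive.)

No

Check (¬done U[2,3] (¬send ∨ recv)) at every j in [0,2]:
  j=0: fails
  j=1: fails
  j=2: holds
Fails at j=0 → formula fails.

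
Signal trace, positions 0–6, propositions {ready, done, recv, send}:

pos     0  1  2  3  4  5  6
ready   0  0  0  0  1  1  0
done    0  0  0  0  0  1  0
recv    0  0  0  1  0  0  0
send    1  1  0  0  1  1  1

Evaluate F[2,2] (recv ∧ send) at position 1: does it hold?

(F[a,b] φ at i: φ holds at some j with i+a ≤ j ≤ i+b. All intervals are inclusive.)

False

Check (recv ∧ send) at each j in [3,3]:
  j=3: false
No position in the window satisfies it → formula fails.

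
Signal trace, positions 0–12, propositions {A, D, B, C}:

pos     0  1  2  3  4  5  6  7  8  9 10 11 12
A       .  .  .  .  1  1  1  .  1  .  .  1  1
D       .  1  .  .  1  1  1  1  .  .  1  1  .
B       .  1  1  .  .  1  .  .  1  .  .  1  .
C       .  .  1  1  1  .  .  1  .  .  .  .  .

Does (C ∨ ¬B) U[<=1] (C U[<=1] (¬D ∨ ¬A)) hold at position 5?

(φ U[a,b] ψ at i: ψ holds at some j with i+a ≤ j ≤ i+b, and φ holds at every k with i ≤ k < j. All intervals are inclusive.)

Need some j in [5,6] with (C U[<=1] (¬D ∨ ¬A)), and (C ∨ ¬B) at every k in [5,j-1].
  j=5: (C U[<=1] (¬D ∨ ¬A)) — fails.
  j=6: (C U[<=1] (¬D ∨ ¬A)) — fails.
No j in the window works → until fails.

Does not hold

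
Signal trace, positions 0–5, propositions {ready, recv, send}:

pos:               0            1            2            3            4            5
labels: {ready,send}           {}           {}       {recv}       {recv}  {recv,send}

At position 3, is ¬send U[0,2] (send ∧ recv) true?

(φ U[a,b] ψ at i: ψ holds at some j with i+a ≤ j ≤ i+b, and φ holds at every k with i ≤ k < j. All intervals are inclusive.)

True

Need some j in [3,5] with (send ∧ recv), and ¬send at every k in [3,j-1].
  j=3: (send ∧ recv) false.
  j=4: (send ∧ recv) false.
  j=5: (send ∧ recv) holds; ¬send holds at every k in [3,4] → satisfied.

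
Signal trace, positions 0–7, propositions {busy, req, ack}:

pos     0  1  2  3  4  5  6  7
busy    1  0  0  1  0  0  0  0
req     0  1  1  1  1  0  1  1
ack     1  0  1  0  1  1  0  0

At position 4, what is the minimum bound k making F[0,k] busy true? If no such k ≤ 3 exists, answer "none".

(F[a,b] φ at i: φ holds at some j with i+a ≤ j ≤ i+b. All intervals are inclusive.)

Scan j = 4,5,… for busy:
  j=4: fails
  j=5: fails
  j=6: fails
  j=7: fails
No j in [4,7] satisfies it → none.

none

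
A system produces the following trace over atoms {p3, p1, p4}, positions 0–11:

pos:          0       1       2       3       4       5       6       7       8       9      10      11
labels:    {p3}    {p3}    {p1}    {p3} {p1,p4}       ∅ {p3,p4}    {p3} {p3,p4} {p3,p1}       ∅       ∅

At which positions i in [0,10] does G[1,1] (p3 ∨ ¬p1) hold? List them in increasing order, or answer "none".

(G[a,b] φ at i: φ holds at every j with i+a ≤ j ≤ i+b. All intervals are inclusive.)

0, 2, 4, 5, 6, 7, 8, 9, 10

Evaluate at each i in [0,10]:
  i=0: ✓ (all of [1,1])
  i=1: ✗ (fails at j=2)
  i=2: ✓ (all of [3,3])
  i=3: ✗ (fails at j=4)
  i=4: ✓ (all of [5,5])
  i=5: ✓ (all of [6,6])
  i=6: ✓ (all of [7,7])
  i=7: ✓ (all of [8,8])
  i=8: ✓ (all of [9,9])
  i=9: ✓ (all of [10,10])
  i=10: ✓ (all of [11,11])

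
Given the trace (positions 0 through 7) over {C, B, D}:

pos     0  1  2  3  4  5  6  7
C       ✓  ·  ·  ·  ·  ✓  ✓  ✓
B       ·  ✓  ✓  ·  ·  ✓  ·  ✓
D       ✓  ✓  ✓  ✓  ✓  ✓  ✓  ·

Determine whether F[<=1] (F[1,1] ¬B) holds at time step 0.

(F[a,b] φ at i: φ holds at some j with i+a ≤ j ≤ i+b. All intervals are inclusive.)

Check F[1,1] ¬B at each j in [0,1]:
  j=0: fails (none in [1,1])
  j=1: fails (none in [2,2])
No position in the window satisfies it → formula fails.

Does not hold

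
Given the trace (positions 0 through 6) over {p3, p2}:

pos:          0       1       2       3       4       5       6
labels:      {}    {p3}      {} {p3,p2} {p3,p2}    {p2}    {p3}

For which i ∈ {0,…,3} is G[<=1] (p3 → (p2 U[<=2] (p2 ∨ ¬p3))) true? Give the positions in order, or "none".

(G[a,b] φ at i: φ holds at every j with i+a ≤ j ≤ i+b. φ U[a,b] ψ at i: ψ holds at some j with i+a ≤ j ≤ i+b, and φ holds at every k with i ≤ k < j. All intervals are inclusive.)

2, 3

Evaluate at each i in [0,3]:
  i=0: ✗ (fails at j=1)
  i=1: ✗ (fails at j=1)
  i=2: ✓ (all of [2,3])
  i=3: ✓ (all of [3,4])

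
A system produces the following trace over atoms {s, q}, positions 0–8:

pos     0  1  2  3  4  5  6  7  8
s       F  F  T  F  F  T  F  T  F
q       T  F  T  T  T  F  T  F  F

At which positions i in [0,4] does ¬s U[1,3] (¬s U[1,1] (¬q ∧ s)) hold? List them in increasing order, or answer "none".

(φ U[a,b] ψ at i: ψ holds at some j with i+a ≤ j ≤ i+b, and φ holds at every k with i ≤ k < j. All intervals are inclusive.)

Evaluate at each i in [0,4]:
  i=0: ✗ (no rhs in [1,3])
  i=1: ✗ (lhs fails at k=2 before rhs at j=4)
  i=2: ✗ (lhs fails at k=2 before rhs at j=4)
  i=3: ✓ (rhs at j=4; lhs holds on [3,3])
  i=4: ✗ (lhs fails at k=5 before rhs at j=6)

3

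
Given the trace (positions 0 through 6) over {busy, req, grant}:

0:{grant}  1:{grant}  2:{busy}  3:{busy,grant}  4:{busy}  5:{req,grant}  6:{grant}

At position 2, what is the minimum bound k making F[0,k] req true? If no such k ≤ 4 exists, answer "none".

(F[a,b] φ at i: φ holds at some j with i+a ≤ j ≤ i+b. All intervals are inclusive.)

3

Scan j = 2,3,… for req:
  j=2: fails
  j=3: fails
  j=4: fails
  j=5: holds
First hit at j=5, so smallest k = 5-2 = 3.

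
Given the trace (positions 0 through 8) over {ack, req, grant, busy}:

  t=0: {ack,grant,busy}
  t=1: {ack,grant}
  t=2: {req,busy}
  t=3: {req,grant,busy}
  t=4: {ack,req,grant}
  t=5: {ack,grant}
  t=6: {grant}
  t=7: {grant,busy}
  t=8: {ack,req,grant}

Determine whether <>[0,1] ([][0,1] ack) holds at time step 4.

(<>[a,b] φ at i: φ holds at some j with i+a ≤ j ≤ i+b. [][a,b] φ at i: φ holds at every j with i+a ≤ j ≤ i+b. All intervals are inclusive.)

Holds

Check [][0,1] ack at each j in [4,5]:
  j=4: holds on [4,5]
  j=5: fails at 6
Found at j=4 → formula holds.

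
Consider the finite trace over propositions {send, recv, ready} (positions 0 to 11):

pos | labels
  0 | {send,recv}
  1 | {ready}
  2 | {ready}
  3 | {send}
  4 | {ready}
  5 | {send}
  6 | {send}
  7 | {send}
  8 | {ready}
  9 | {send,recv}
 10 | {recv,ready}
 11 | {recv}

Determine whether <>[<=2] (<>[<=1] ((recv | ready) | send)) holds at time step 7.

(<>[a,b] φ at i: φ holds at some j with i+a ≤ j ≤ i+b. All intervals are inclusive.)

Holds

Check <>[<=1] ((recv | ready) | send) at each j in [7,9]:
  j=7: holds (witness at 7)
  j=8: holds (witness at 8)
  j=9: holds (witness at 9)
Found at j=7 → formula holds.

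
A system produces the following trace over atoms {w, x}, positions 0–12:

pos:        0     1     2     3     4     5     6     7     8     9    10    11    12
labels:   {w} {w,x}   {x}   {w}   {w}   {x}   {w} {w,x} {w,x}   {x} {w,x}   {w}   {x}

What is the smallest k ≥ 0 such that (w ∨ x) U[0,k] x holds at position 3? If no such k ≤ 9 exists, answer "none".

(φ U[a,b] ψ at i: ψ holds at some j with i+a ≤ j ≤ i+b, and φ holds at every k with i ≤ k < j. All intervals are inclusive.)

2

Need earliest j ≥ 3 with x, and (w ∨ x) at every k in [3,j-1].
  j=3: rhs fails.
  j=4: rhs fails.
  j=5: rhs holds; lhs holds on [3,4]. k = 2.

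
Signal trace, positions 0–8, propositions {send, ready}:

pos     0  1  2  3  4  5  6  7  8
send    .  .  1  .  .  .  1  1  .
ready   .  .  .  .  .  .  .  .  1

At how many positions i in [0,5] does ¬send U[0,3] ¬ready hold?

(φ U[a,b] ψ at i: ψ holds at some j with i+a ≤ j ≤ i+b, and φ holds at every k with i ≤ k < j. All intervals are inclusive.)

Evaluate at each i in [0,5]:
  i=0: ✓ (rhs at j=0)
  i=1: ✓ (rhs at j=1)
  i=2: ✓ (rhs at j=2)
  i=3: ✓ (rhs at j=3)
  i=4: ✓ (rhs at j=4)
  i=5: ✓ (rhs at j=5)
Positions where it holds: {0, 1, 2, 3, 4, 5} → 6.

6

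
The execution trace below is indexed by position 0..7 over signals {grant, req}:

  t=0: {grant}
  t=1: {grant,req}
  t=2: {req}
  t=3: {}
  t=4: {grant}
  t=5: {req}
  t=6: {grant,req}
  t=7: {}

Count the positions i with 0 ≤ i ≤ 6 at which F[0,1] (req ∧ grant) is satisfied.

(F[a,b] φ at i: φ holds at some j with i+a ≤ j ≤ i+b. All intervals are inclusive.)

4

Evaluate at each i in [0,6]:
  i=0: ✓ (witness j=1)
  i=1: ✓ (witness j=1)
  i=2: ✗ (none in [2,3])
  i=3: ✗ (none in [3,4])
  i=4: ✗ (none in [4,5])
  i=5: ✓ (witness j=6)
  i=6: ✓ (witness j=6)
Positions where it holds: {0, 1, 5, 6} → 4.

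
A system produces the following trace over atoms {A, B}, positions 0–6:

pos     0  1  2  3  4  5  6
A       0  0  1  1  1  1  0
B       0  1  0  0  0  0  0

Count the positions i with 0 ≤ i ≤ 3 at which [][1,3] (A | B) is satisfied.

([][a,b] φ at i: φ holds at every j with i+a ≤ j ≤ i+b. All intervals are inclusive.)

3

Evaluate at each i in [0,3]:
  i=0: ✓ (all of [1,3])
  i=1: ✓ (all of [2,4])
  i=2: ✓ (all of [3,5])
  i=3: ✗ (fails at j=6)
Positions where it holds: {0, 1, 2} → 3.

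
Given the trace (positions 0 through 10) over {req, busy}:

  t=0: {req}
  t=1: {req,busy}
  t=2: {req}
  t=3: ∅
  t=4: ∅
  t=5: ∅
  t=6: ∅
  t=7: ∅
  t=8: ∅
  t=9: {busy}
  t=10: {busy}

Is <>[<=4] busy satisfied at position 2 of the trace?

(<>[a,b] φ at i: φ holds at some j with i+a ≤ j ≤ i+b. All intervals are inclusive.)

Check busy at each j in [2,6]:
  j=2: false
  j=3: false
  j=4: false
  j=5: false
  j=6: false
No position in the window satisfies it → formula fails.

False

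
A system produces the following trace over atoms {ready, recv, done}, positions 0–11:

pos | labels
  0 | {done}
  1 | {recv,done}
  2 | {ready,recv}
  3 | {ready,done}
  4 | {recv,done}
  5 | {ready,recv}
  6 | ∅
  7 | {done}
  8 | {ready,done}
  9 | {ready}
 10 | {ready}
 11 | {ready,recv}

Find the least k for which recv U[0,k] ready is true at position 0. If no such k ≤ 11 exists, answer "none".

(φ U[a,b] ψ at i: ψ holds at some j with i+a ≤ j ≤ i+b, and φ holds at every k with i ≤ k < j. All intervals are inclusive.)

none

Need earliest j ≥ 0 with ready, and recv at every k in [0,j-1].
  j=0: rhs fails.
  j=1: rhs fails.
  j=2: rhs holds but lhs fails at k=0.
  j=3: rhs holds but lhs fails at k=0.
  j=4: rhs fails.
  j=5: rhs holds but lhs fails at k=0.
  j=6: rhs fails.
  j=7: rhs fails.
  j=8: rhs holds but lhs fails at k=0.
  j=9: rhs holds but lhs fails at k=0.
  j=10: rhs holds but lhs fails at k=0.
  j=11: rhs holds but lhs fails at k=0.
No witness within the range → none.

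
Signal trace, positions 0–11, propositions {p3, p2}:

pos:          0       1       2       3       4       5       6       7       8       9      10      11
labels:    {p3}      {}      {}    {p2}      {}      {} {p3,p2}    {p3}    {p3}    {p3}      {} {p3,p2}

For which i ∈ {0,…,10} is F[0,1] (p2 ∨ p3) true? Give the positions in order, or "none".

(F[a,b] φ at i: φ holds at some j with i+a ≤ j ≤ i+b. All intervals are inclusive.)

0, 2, 3, 5, 6, 7, 8, 9, 10

Evaluate at each i in [0,10]:
  i=0: ✓ (witness j=0)
  i=1: ✗ (none in [1,2])
  i=2: ✓ (witness j=3)
  i=3: ✓ (witness j=3)
  i=4: ✗ (none in [4,5])
  i=5: ✓ (witness j=6)
  i=6: ✓ (witness j=6)
  i=7: ✓ (witness j=7)
  i=8: ✓ (witness j=8)
  i=9: ✓ (witness j=9)
  i=10: ✓ (witness j=11)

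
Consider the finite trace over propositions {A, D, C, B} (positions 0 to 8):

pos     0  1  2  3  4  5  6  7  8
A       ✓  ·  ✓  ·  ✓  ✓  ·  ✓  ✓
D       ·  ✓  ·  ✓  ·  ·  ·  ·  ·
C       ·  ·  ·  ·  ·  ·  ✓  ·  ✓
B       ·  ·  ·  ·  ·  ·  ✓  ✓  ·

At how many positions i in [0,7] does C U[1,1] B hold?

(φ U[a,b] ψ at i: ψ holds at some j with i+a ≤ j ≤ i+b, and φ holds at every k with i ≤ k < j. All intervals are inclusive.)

Evaluate at each i in [0,7]:
  i=0: ✗ (no rhs in [1,1])
  i=1: ✗ (no rhs in [2,2])
  i=2: ✗ (no rhs in [3,3])
  i=3: ✗ (no rhs in [4,4])
  i=4: ✗ (no rhs in [5,5])
  i=5: ✗ (lhs fails at k=5 before rhs at j=6)
  i=6: ✓ (rhs at j=7; lhs holds on [6,6])
  i=7: ✗ (no rhs in [8,8])
Positions where it holds: {6} → 1.

1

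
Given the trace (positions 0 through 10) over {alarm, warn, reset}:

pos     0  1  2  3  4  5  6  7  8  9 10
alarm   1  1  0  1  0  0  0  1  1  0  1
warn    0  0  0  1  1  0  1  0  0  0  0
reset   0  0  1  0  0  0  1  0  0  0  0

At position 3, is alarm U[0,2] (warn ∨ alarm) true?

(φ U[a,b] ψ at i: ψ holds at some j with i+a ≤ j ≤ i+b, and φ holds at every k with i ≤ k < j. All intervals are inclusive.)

True

Need some j in [3,5] with (warn ∨ alarm), and alarm at every k in [3,j-1].
  j=3: (warn ∨ alarm) holds; no prefix to check → satisfied.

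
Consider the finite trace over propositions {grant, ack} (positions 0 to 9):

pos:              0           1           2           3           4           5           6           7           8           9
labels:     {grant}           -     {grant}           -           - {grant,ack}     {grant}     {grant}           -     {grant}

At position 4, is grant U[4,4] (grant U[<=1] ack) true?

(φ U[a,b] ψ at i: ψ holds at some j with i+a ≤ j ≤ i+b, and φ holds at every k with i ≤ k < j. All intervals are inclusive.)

Does not hold

Need some j in [8,8] with (grant U[<=1] ack), and grant at every k in [4,j-1].
  j=8: (grant U[<=1] ack) — fails.
No j in the window works → until fails.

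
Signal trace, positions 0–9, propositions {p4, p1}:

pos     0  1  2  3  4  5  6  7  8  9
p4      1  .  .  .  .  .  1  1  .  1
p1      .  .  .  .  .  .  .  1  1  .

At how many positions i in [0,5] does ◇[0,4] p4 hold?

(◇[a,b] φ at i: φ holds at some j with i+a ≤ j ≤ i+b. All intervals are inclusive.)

5

Evaluate at each i in [0,5]:
  i=0: ✓ (witness j=0)
  i=1: ✗ (none in [1,5])
  i=2: ✓ (witness j=6)
  i=3: ✓ (witness j=6)
  i=4: ✓ (witness j=6)
  i=5: ✓ (witness j=6)
Positions where it holds: {0, 2, 3, 4, 5} → 5.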